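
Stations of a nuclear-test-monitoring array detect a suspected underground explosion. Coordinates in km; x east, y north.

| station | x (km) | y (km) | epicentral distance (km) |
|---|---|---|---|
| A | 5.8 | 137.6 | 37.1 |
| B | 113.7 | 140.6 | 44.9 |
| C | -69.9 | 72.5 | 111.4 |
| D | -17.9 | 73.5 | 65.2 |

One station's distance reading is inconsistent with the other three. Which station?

Solve using three stations at a time. Using A, C, D (subtract circle equations pairwise → linear system) gives (x, y) ≈ (33.8, 113.2).
Distances from that point to each station vs reported:
  A: calculated 37.1 vs reported 37.1 → residual 0.0 km
  B: calculated 84.5 vs reported 44.9 → residual 39.6 km
  C: calculated 111.4 vs reported 111.4 → residual 0.0 km
  D: calculated 65.2 vs reported 65.2 → residual 0.0 km
A, C, D are mutually consistent (residuals ≈ 0); B is off by 39.6 km.

B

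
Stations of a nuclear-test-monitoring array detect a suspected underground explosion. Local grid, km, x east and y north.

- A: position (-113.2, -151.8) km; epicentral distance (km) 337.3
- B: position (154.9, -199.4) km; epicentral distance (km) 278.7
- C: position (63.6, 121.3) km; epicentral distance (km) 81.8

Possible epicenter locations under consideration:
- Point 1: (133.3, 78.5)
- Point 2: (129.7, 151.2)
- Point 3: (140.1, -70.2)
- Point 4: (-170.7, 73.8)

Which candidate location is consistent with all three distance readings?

For each candidate, compare |candidate − station| to the reported distance:
Point 1: residuals A 0.0, B 0.0, C 0.0 → max 0.0 km
Point 2: residuals A 51.0, B 72.8, C 9.3 → max 72.8 km
Point 3: residuals A 71.2, B 148.7, C 124.4 → max 148.7 km
Point 4: residuals A 104.5, B 146.3, C 157.3 → max 157.3 km
Only Point 1 has all residuals ≈ 0.

Point 1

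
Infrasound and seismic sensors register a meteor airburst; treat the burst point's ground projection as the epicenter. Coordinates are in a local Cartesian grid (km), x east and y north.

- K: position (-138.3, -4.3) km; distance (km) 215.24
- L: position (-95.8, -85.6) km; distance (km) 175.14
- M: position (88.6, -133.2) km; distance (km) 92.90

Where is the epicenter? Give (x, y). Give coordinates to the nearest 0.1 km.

Circle about each station: (x + 138.3)² + (y + 4.3)² = 215.24²; (x + 95.8)² + (y + 85.6)² = 175.14²; (x − 88.6)² + (y + 133.2)² = 92.90².
Subtracting pairs of circle equations eliminates x²+y² and gives linear equations (the radical axes):
85.0 x − 162.6 y = 13013.86
453.8 x − 257.8 y = 44144.67
Solving the 2×2 system: x ≈ 73.7, y ≈ -41.5 km.
Check against K (with the unrounded x, y): √((x + 138.3)²+(y + 4.3)²) = 215.24 ≈ 215.24 km. ✓

(73.7, -41.5)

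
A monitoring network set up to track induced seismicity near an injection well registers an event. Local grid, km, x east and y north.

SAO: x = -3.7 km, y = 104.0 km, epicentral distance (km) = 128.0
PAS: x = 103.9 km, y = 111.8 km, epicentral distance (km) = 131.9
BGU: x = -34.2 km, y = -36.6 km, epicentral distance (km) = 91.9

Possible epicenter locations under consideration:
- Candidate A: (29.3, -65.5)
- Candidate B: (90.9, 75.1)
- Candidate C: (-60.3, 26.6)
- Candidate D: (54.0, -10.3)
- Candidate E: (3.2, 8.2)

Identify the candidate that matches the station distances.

For each candidate, compare |candidate − station| to the reported distance:
Candidate A: residuals SAO 44.7, PAS 60.5, BGU 22.1 → max 60.5 km
Candidate B: residuals SAO 29.1, PAS 93.0, BGU 75.8 → max 93.0 km
Candidate C: residuals SAO 32.1, PAS 53.1, BGU 23.5 → max 53.1 km
Candidate D: residuals SAO 0.0, PAS 0.0, BGU 0.1 → max 0.1 km
Candidate E: residuals SAO 32.0, PAS 12.6, BGU 33.5 → max 33.5 km
Only Candidate D has all residuals ≈ 0.

Candidate D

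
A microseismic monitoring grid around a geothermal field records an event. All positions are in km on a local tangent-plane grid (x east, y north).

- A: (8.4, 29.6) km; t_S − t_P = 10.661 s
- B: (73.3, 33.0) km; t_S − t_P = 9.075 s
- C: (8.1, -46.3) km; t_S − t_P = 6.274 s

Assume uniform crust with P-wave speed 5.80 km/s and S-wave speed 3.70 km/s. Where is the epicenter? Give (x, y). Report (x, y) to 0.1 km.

70.8 km east, -59.7 km north

Distance from S−P lag: d = Δt · v_P v_S / (v_P − v_S) = Δt · (5.80·3.70)/(5.80−3.70) ≈ 10.2190·Δt.
So d_A = 108.95, d_B = 92.74, d_C = 64.11 km.
Circle about each station: (x − 8.4)² + (y − 29.6)² = 108.95²; (x − 73.3)² + (y − 33.0)² = 92.74²; (x − 8.1)² + (y + 46.3)² = 64.11².
Subtracting the A equation from the B and C equations removes the quadratic terms:
129.8 x + 6.8 y = 8784.56
-0.6 x − 151.8 y = 9022.59
Solving the 2×2 system: x ≈ 70.8, y ≈ -59.7 km.
Check against A (with the unrounded x, y): √((x − 8.4)²+(y − 29.6)²) = 108.96 ≈ 108.95 km. ✓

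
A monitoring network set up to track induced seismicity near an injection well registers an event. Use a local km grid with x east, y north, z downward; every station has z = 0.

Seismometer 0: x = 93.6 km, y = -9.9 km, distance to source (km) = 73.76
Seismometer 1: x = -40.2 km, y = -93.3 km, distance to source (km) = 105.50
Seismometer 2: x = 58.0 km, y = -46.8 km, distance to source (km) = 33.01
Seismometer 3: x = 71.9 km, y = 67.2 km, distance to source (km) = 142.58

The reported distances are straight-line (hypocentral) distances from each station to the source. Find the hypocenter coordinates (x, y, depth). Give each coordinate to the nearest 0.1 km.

x ≈ 61.8 km, y ≈ -73.8 km, depth ≈ 18.6 km

Each station gives a sphere (x−x_i)² + (y−y_i)² + z² = d_i² (stations at z=0).
Subtracting the Seismometer 0 sphere from Seismometer 1 and Seismometer 2: z² cancels, leaving linear equations in x and y:
-267.6 x − 166.8 y = -4227.75
-71.2 x − 73.8 y = 1046.15
Solving: x ≈ 61.796, y ≈ -73.795 km (keep extra digits for the depth step; rounded: 61.8, -73.8).
Then from the Seismometer 0 sphere: z² = 73.76² − (x − 93.6)² − (y + 9.9)² with x = 61.796, y = -73.795, so z ≈ 18.614 ≈ 18.6 km.
Check against Seismometer 3 (with the unrounded solution): distance 142.58 ≈ 142.58 km. ✓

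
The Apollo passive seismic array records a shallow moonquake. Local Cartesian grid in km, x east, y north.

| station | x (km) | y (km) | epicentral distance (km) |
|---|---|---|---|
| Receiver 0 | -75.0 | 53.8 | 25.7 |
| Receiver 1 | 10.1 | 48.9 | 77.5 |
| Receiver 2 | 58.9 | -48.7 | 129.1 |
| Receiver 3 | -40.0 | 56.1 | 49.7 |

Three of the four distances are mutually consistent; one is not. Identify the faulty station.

Solve using three stations at a time. Using Receiver 1, Receiver 2, Receiver 3 (subtract circle equations pairwise → linear system) gives (x, y) ≈ (-56.5, 9.2).
Distances from that point to each station vs reported:
  Receiver 0: calculated 48.3 vs reported 25.7 → residual 22.6 km
  Receiver 1: calculated 77.5 vs reported 77.5 → residual 0.0 km
  Receiver 2: calculated 129.1 vs reported 129.1 → residual 0.0 km
  Receiver 3: calculated 49.7 vs reported 49.7 → residual 0.0 km
Receiver 1, Receiver 2, Receiver 3 are mutually consistent (residuals ≈ 0); Receiver 0 is off by 22.6 km.

Receiver 0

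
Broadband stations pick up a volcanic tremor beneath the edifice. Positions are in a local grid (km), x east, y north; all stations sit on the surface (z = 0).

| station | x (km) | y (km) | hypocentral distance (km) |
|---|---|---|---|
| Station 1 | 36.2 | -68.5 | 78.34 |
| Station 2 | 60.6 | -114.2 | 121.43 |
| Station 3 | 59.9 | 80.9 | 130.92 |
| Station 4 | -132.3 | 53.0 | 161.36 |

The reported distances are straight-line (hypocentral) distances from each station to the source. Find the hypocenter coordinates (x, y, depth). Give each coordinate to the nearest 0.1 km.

Each station gives a sphere (x−x_i)² + (y−y_i)² + z² = d_i² (stations at z=0).
Subtracting the Station 1 sphere from Station 2 and Station 3: z² cancels, leaving linear equations in x and y:
48.8 x − 91.4 y = 2103.22
47.4 x + 298.8 y = -6872.76
Solving: x ≈ 0.014, y ≈ -23.003 km (keep extra digits for the depth step; rounded: 0.0, -23.0).
Then from the Station 1 sphere: z² = 78.34² − (x − 36.2)² − (y + 68.5)² with x = 0.014, y = -23.003, so z ≈ 52.514 ≈ 52.5 km.
Check against Station 4 (with the unrounded solution): distance 161.37 ≈ 161.36 km. ✓

(0.0, -23.0, 52.5)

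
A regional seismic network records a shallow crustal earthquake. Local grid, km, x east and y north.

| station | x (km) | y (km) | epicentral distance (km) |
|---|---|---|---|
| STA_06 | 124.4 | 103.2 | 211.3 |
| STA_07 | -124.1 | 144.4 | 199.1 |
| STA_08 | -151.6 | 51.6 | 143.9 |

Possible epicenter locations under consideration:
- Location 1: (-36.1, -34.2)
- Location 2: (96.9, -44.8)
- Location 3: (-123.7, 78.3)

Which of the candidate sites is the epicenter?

Location 1

For each candidate, compare |candidate − station| to the reported distance:
Location 1: residuals STA_06 0.0, STA_07 0.0, STA_08 0.0 → max 0.0 km
Location 2: residuals STA_06 60.8, STA_07 91.8, STA_08 122.6 → max 122.6 km
Location 3: residuals STA_06 38.0, STA_07 133.0, STA_08 105.3 → max 133.0 km
Only Location 1 has all residuals ≈ 0.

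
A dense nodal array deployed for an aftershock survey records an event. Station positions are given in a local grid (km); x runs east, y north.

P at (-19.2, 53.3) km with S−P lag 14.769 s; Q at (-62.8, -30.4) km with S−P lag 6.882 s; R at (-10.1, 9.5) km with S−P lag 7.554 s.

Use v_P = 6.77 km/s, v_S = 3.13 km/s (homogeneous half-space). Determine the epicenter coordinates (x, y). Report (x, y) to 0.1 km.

(-22.8, -32.6)

Distance from S−P lag: d = Δt · v_P v_S / (v_P − v_S) = Δt · (6.77·3.13)/(6.77−3.13) ≈ 5.8215·Δt.
So d_P = 85.98, d_Q = 40.06, d_R = 43.98 km.
Circle about each station: (x + 19.2)² + (y − 53.3)² = 85.98²; (x + 62.8)² + (y + 30.4)² = 40.06²; (x + 10.1)² + (y − 9.5)² = 43.98².
Subtracting pairs of circle equations eliminates x²+y² and gives linear equations (the radical axes):
-87.2 x − 167.4 y = 7446.23
18.2 x − 87.6 y = 2441.05
Solving the 2×2 system: x ≈ -22.8, y ≈ -32.6 km.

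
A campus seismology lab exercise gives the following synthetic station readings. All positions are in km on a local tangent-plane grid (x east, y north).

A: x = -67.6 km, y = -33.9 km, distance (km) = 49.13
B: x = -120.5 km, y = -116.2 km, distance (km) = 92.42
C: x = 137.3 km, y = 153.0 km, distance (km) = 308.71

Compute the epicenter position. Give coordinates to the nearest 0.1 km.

-115.7 km east, -23.9 km north

Circle about each station: (x + 67.6)² + (y + 33.9)² = 49.13²; (x + 120.5)² + (y + 116.2)² = 92.42²; (x − 137.3)² + (y − 153.0)² = 308.71².
Subtracting the A equation from the B and C equations removes the quadratic terms:
-105.8 x − 164.6 y = 16176.02
409.8 x + 373.8 y = -56346.79
Solving the 2×2 system: x ≈ -115.7, y ≈ -23.9 km.
Check against A (with the unrounded x, y): √((x + 67.6)²+(y + 33.9)²) = 49.11 ≈ 49.13 km. ✓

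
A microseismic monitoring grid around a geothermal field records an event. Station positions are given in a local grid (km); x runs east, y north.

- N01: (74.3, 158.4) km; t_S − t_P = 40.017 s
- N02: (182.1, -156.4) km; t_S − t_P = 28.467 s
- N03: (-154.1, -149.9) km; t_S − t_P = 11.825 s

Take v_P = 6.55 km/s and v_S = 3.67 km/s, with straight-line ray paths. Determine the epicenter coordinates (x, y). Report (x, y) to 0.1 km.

Distance from S−P lag: d = Δt · v_P v_S / (v_P − v_S) = Δt · (6.55·3.67)/(6.55−3.67) ≈ 8.3467·Δt.
So d_N01 = 334.01, d_N02 = 237.61, d_N03 = 98.70 km.
Circle about each station: (x − 74.3)² + (y − 158.4)² = 334.01²; (x − 182.1)² + (y + 156.4)² = 237.61²; (x + 154.1)² + (y + 149.9)² = 98.70².
Subtracting the N01 equation from the N02 and N03 equations removes the quadratic terms:
215.6 x − 629.6 y = 82114.49
-456.8 x − 616.6 y = 117426.76
Solving the 2×2 system: x ≈ -55.4, y ≈ -149.4 km.

-55.4 km east, -149.4 km north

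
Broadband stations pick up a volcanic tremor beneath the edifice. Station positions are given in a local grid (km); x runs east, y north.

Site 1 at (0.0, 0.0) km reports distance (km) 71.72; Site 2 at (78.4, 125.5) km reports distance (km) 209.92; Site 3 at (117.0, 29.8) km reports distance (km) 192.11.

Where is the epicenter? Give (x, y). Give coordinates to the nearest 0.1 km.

-66.8 km east, -26.1 km north

Circle about each station: x² + y² = 71.72²; (x − 78.4)² + (y − 125.5)² = 209.92²; (x − 117.0)² + (y − 29.8)² = 192.11².
Subtracting the Site 1 equation from the Site 2 and Site 3 equations removes the quadratic terms:
156.8 x + 251.0 y = -17025.84
234.0 x + 59.6 y = -17185.45
Solving the 2×2 system: x ≈ -66.8, y ≈ -26.1 km.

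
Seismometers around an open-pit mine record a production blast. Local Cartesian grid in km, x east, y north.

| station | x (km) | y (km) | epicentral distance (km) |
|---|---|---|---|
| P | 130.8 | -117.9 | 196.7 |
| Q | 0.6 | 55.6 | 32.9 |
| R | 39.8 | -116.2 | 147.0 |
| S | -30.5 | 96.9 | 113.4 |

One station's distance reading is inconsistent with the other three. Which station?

S

Solve using three stations at a time. Using P, Q, R (subtract circle equations pairwise → linear system) gives (x, y) ≈ (-5.9, 23.5).
Distances from that point to each station vs reported:
  P: calculated 196.7 vs reported 196.7 → residual 0.0 km
  Q: calculated 32.8 vs reported 32.9 → residual 0.1 km
  R: calculated 147.0 vs reported 147.0 → residual 0.0 km
  S: calculated 77.4 vs reported 113.4 → residual 36.0 km
P, Q, R are mutually consistent (residuals ≈ 0); S is off by 36.0 km.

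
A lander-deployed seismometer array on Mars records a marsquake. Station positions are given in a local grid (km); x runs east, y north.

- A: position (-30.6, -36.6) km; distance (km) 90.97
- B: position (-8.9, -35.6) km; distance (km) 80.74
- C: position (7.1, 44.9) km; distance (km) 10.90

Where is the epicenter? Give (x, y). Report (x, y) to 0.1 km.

(17.2, 40.8)

Circle about each station: (x + 30.6)² + (y + 36.6)² = 90.97²; (x + 8.9)² + (y + 35.6)² = 80.74²; (x − 7.1)² + (y − 44.9)² = 10.90².
Subtracting pairs of circle equations eliminates x²+y² and gives linear equations (the radical axes):
43.4 x + 2.0 y = 827.24
75.4 x + 163.0 y = 7947.23
Solving the 2×2 system: x ≈ 17.2, y ≈ 40.8 km.
Check against A (with the unrounded x, y): √((x + 30.6)²+(y + 36.6)²) = 90.97 ≈ 90.97 km. ✓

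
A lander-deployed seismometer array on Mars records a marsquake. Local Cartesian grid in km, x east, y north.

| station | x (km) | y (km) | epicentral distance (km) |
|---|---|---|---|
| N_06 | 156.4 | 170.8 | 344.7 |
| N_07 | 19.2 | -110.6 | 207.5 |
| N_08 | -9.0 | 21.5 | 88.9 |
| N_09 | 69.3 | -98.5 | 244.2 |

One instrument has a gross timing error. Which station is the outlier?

N_08

Solve using three stations at a time. Using N_06, N_07, N_09 (subtract circle equations pairwise → linear system) gives (x, y) ≈ (-149.1, 11.0).
Distances from that point to each station vs reported:
  N_06: calculated 344.8 vs reported 344.7 → residual 0.1 km
  N_07: calculated 207.6 vs reported 207.5 → residual 0.1 km
  N_08: calculated 140.5 vs reported 88.9 → residual 51.6 km
  N_09: calculated 244.3 vs reported 244.2 → residual 0.1 km
N_06, N_07, N_09 are mutually consistent (residuals ≈ 0); N_08 is off by 51.6 km.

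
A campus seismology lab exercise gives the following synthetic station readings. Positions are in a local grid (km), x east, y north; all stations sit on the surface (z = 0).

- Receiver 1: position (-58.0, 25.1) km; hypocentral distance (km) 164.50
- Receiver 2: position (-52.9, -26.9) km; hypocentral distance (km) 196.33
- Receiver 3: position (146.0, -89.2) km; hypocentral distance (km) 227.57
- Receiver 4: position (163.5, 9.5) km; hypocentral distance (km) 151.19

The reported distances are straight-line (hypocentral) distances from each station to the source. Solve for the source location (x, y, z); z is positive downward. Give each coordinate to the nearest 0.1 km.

x ≈ 69.6 km, y ≈ 121.8 km, depth ≈ 37.8 km

Each station gives a sphere (x−x_i)² + (y−y_i)² + z² = d_i² (stations at z=0).
Subtracting the Receiver 1 sphere from Receiver 2 and Receiver 3: z² cancels, leaving linear equations in x and y:
10.2 x − 104.0 y = -11957.21
408.0 x − 228.6 y = 550.78
Solving: x ≈ 69.593, y ≈ 121.799 km (keep extra digits for the depth step; rounded: 69.6, 121.8).
Then from the Receiver 1 sphere: z² = 164.50² − (x + 58.0)² − (y − 25.1)² with x = 69.593, y = 121.799, so z ≈ 37.810 ≈ 37.8 km.
Check against Receiver 4 (with the unrounded solution): distance 151.19 ≈ 151.19 km. ✓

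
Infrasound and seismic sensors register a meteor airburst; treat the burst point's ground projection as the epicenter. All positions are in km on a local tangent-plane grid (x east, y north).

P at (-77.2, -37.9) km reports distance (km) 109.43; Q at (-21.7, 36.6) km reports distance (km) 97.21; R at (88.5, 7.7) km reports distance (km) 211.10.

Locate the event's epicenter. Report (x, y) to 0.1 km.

Circle about each station: (x + 77.2)² + (y + 37.9)² = 109.43²; (x + 21.7)² + (y − 36.6)² = 97.21²; (x − 88.5)² + (y − 7.7)² = 211.10².
Subtracting pairs of circle equations eliminates x²+y² and gives linear equations (the radical axes):
111.0 x + 149.0 y = -3060.66
331.4 x + 91.2 y = -32093.00
Solving the 2×2 system: x ≈ -114.7, y ≈ 64.9 km.
Check against P (with the unrounded x, y): √((x + 77.2)²+(y + 37.9)²) = 109.44 ≈ 109.43 km. ✓

x ≈ -114.7 km, y ≈ 64.9 km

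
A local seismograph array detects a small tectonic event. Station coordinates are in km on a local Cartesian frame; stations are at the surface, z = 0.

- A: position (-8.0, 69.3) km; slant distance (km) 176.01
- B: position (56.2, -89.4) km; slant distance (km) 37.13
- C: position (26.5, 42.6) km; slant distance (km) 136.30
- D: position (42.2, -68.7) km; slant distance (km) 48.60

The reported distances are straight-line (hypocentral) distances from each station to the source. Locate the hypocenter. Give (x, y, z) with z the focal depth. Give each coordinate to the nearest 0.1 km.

Each station gives a sphere (x−x_i)² + (y−y_i)² + z² = d_i² (stations at z=0).
Subtracting the A sphere from B and C: z² cancels, leaving linear equations in x and y:
128.4 x − 317.4 y = 35885.19
69.0 x − 53.4 y = 10052.35
Solving: x ≈ 84.708, y ≈ -78.792 km (keep extra digits for the depth step; rounded: 84.7, -78.8).
Then from the A sphere: z² = 176.01² − (x + 8.0)² − (y − 69.3)² with x = 84.708, y = -78.792, so z ≈ 21.296 ≈ 21.3 km.
Check against D (with the unrounded solution): distance 48.60 ≈ 48.60 km. ✓

(84.7, -78.8, 21.3)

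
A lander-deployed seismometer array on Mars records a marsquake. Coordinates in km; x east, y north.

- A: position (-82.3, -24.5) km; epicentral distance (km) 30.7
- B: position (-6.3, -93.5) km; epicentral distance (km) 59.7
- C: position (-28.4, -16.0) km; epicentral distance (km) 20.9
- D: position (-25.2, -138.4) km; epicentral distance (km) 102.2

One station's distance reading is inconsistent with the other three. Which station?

Solve using three stations at a time. Using B, C, D (subtract circle equations pairwise → linear system) gives (x, y) ≈ (-23.1, -36.2).
Distances from that point to each station vs reported:
  A: calculated 60.3 vs reported 30.7 → residual 29.6 km
  B: calculated 59.7 vs reported 59.7 → residual 0.0 km
  C: calculated 20.9 vs reported 20.9 → residual 0.0 km
  D: calculated 102.2 vs reported 102.2 → residual 0.0 km
B, C, D are mutually consistent (residuals ≈ 0); A is off by 29.6 km.

A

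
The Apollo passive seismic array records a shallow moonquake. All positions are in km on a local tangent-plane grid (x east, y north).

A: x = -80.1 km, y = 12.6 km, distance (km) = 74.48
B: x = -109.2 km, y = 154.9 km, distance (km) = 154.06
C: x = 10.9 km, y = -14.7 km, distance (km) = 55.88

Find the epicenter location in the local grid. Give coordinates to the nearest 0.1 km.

(-9.8, 37.2)

Circle about each station: (x + 80.1)² + (y − 12.6)² = 74.48²; (x + 109.2)² + (y − 154.9)² = 154.06²; (x − 10.9)² + (y + 14.7)² = 55.88².
Subtracting the A equation from the B and C equations removes the quadratic terms:
-58.2 x + 284.6 y = 11156.67
182.0 x − 54.6 y = -3815.17
Solving the 2×2 system: x ≈ -9.8, y ≈ 37.2 km.
Check against A (with the unrounded x, y): √((x + 80.1)²+(y − 12.6)²) = 74.48 ≈ 74.48 km. ✓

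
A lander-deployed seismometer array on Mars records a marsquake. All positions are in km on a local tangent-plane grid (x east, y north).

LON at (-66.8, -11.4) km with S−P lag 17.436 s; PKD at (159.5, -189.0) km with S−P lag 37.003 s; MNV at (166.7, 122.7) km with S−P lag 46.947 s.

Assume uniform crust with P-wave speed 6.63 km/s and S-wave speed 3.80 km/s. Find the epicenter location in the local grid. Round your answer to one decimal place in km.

Distance from S−P lag: d = Δt · v_P v_S / (v_P − v_S) = Δt · (6.63·3.80)/(6.63−3.80) ≈ 8.9025·Δt.
So d_LON = 155.22, d_PKD = 329.42, d_MNV = 417.94 km.
Circle about each station: (x + 66.8)² + (y + 11.4)² = 155.22²; (x − 159.5)² + (y + 189.0)² = 329.42²; (x − 166.7)² + (y − 122.7)² = 417.94².
Subtracting the LON equation from the PKD and MNV equations removes the quadratic terms:
452.6 x − 355.2 y = -27855.24
467.0 x + 268.2 y = -112328.62
Solving the 2×2 system: x ≈ -164.9, y ≈ -131.7 km.

-164.9 km east, -131.7 km north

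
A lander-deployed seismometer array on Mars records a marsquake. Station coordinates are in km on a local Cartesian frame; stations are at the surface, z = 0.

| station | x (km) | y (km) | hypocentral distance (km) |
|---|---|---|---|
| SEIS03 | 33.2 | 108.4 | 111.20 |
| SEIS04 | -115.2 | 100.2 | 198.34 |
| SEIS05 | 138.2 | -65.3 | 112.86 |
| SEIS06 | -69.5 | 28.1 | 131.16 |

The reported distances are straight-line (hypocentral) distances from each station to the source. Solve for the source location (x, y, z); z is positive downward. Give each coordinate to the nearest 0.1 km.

Each station gives a sphere (x−x_i)² + (y−y_i)² + z² = d_i² (stations at z=0).
Subtracting the SEIS03 sphere from SEIS04 and SEIS05: z² cancels, leaving linear equations in x and y:
-296.8 x − 16.4 y = -16515.04
210.0 x − 347.4 y = 10138.59
Solving: x ≈ 55.406, y ≈ 4.308 km (keep extra digits for the depth step; rounded: 55.4, 4.3).
Then from the SEIS03 sphere: z² = 111.20² − (x − 33.2)² − (y − 108.4)² with x = 55.406, y = 4.308, so z ≈ 32.205 ≈ 32.2 km.

x ≈ 55.4 km, y ≈ 4.3 km, depth ≈ 32.2 km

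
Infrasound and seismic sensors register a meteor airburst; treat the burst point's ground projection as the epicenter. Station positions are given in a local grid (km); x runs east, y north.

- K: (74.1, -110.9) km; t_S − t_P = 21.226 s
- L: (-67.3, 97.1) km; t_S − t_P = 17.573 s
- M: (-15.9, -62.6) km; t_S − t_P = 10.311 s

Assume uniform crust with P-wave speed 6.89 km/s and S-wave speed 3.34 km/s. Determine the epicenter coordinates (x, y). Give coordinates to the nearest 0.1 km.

-3.1 km east, 3.0 km north

Distance from S−P lag: d = Δt · v_P v_S / (v_P − v_S) = Δt · (6.89·3.34)/(6.89−3.34) ≈ 6.4824·Δt.
So d_K = 137.60, d_L = 113.92, d_M = 66.84 km.
Circle about each station: (x − 74.1)² + (y + 110.9)² = 137.60²; (x + 67.3)² + (y − 97.1)² = 113.92²; (x + 15.9)² + (y + 62.6)² = 66.84².
Subtracting the K equation from the L and M equations removes the quadratic terms:
-282.8 x + 416.0 y = 2124.07
-180.0 x + 96.6 y = 848.12
Solving the 2×2 system: x ≈ -3.1, y ≈ 3.0 km.
Check against K (with the unrounded x, y): √((x − 74.1)²+(y + 110.9)²) = 137.60 ≈ 137.60 km. ✓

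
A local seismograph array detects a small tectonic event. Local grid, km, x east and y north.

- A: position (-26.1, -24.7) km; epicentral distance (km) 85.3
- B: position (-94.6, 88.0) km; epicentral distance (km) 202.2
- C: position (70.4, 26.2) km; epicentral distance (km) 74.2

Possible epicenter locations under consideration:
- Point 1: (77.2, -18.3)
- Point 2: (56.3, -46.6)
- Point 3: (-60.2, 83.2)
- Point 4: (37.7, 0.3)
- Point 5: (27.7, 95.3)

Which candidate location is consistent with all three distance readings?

Point 2

For each candidate, compare |candidate − station| to the reported distance:
Point 1: residuals A 18.2, B 0.2, C 29.2 → max 29.2 km
Point 2: residuals A 0.0, B 0.0, C 0.0 → max 0.0 km
Point 3: residuals A 27.9, B 167.5, C 68.3 → max 167.5 km
Point 4: residuals A 16.8, B 43.5, C 32.5 → max 43.5 km
Point 5: residuals A 46.2, B 79.7, C 7.0 → max 79.7 km
Only Point 2 has all residuals ≈ 0.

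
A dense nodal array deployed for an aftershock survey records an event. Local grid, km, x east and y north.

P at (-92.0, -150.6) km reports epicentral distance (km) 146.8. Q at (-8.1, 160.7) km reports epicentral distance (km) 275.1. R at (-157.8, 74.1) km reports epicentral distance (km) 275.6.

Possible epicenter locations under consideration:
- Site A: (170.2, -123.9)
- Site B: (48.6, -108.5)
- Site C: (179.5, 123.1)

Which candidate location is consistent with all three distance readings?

Site B

For each candidate, compare |candidate − station| to the reported distance:
Site A: residuals P 116.8, Q 60.7, R 107.5 → max 116.8 km
Site B: residuals P 0.0, Q 0.0, R 0.0 → max 0.0 km
Site C: residuals P 238.7, Q 83.8, R 65.2 → max 238.7 km
Only Site B has all residuals ≈ 0.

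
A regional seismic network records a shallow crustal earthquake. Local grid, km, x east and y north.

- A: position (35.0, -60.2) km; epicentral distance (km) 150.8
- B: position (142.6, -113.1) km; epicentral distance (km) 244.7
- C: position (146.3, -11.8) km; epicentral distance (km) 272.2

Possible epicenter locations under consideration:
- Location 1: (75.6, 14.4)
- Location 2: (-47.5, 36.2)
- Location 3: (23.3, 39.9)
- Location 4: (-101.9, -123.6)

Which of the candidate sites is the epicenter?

For each candidate, compare |candidate − station| to the reported distance:
Location 1: residuals A 65.9, B 100.7, C 196.8 → max 196.8 km
Location 2: residuals A 23.9, B 3.0, C 72.5 → max 72.5 km
Location 3: residuals A 50.0, B 50.7, C 138.8 → max 138.8 km
Location 4: residuals A 0.1, B 0.0, C 0.0 → max 0.1 km
Only Location 4 has all residuals ≈ 0.

Location 4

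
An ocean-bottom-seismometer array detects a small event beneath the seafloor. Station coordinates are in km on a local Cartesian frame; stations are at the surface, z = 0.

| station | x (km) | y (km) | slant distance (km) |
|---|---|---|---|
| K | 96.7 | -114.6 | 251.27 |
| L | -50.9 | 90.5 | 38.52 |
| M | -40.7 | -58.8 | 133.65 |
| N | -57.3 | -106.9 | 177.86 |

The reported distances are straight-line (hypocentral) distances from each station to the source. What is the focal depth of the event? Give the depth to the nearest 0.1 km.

z ≈ 22.3 km

Each station gives a sphere (x−x_i)² + (y−y_i)² + z² = d_i² (stations at z=0).
Subtracting the K sphere from L and M: z² cancels, leaving linear equations in x and y:
-295.2 x + 410.2 y = 49949.83
-274.8 x + 111.6 y = 27904.17
Solving: x ≈ -73.602, y ≈ 68.802 km (keep extra digits for the depth step; rounded: -73.6, 68.8).
Then from the K sphere: z² = 251.27² − (x − 96.7)² − (y + 114.6)² with x = -73.602, y = 68.802, so z ≈ 22.306 ≈ 22.3 km.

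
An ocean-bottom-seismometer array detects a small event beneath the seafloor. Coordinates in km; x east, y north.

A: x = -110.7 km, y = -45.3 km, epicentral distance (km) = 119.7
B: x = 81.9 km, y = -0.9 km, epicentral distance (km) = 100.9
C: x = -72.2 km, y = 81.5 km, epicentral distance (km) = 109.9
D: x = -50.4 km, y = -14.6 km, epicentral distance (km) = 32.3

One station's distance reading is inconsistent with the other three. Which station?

A

Solve using three stations at a time. Using B, C, D (subtract circle equations pairwise → linear system) gives (x, y) ≈ (-18.1, -14.2).
Distances from that point to each station vs reported:
  A: calculated 97.7 vs reported 119.7 → residual 22.0 km
  B: calculated 100.9 vs reported 100.9 → residual 0.0 km
  C: calculated 109.9 vs reported 109.9 → residual 0.0 km
  D: calculated 32.3 vs reported 32.3 → residual 0.0 km
B, C, D are mutually consistent (residuals ≈ 0); A is off by 22.0 km.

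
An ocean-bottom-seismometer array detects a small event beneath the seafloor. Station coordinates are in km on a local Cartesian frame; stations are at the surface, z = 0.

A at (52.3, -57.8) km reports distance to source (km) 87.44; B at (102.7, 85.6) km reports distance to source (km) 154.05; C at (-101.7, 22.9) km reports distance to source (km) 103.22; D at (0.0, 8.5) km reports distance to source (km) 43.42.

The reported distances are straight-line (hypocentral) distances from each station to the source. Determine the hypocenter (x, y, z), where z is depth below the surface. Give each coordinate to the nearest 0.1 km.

(-11.5, -10.9, 37.1)

Each station gives a sphere (x−x_i)² + (y−y_i)² + z² = d_i² (stations at z=0).
Subtracting the A sphere from B and C: z² cancels, leaving linear equations in x and y:
100.8 x + 286.8 y = -4287.13
-308.0 x + 161.4 y = 1782.56
Solving: x ≈ -11.502, y ≈ -10.906 km (keep extra digits for the depth step; rounded: -11.5, -10.9).
Then from the A sphere: z² = 87.44² − (x − 52.3)² − (y + 57.8)² with x = -11.502, y = -10.906, so z ≈ 37.095 ≈ 37.1 km.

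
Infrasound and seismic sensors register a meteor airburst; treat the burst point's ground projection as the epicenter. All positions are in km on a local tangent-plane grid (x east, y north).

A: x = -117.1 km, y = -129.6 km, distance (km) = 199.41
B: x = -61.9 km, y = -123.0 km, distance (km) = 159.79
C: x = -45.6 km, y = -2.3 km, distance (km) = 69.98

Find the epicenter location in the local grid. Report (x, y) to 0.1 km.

22.8 km east, 12.5 km north

Circle about each station: (x + 117.1)² + (y + 129.6)² = 199.41²; (x + 61.9)² + (y + 123.0)² = 159.79²; (x + 45.6)² + (y + 2.3)² = 69.98².
Subtracting pairs of circle equations eliminates x²+y² and gives linear equations (the radical axes):
110.4 x + 13.2 y = 2683.54
143.0 x + 254.6 y = 6443.23
Solving the 2×2 system: x ≈ 22.8, y ≈ 12.5 km.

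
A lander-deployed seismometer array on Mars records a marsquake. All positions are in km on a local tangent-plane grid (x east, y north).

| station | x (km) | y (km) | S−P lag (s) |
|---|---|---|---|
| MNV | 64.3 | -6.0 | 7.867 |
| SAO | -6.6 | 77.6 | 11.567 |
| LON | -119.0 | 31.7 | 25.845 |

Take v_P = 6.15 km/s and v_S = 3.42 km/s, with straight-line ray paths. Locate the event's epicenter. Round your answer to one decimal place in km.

x ≈ 79.0 km, y ≈ 52.8 km

Distance from S−P lag: d = Δt · v_P v_S / (v_P − v_S) = Δt · (6.15·3.42)/(6.15−3.42) ≈ 7.7044·Δt.
So d_MNV = 60.61, d_SAO = 89.12, d_LON = 199.12 km.
Circle about each station: (x − 64.3)² + (y + 6.0)² = 60.61²; (x + 6.6)² + (y − 77.6)² = 89.12²; (x + 119.0)² + (y − 31.7)² = 199.12².
Subtracting pairs of circle equations eliminates x²+y² and gives linear equations (the radical axes):
-141.8 x + 167.2 y = -2373.97
-366.6 x + 75.4 y = -24979.80
Solving the 2×2 system: x ≈ 79.0, y ≈ 52.8 km.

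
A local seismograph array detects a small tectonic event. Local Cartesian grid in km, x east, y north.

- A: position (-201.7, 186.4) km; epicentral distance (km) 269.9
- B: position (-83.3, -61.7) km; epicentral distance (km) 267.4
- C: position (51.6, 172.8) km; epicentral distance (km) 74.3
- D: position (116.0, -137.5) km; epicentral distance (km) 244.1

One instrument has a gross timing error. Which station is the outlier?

B

Solve using three stations at a time. Using A, C, D (subtract circle equations pairwise → linear system) gives (x, y) ≈ (53.5, 98.5).
Distances from that point to each station vs reported:
  A: calculated 269.9 vs reported 269.9 → residual 0.0 km
  B: calculated 210.6 vs reported 267.4 → residual 56.8 km
  C: calculated 74.3 vs reported 74.3 → residual 0.0 km
  D: calculated 244.1 vs reported 244.1 → residual 0.0 km
A, C, D are mutually consistent (residuals ≈ 0); B is off by 56.8 km.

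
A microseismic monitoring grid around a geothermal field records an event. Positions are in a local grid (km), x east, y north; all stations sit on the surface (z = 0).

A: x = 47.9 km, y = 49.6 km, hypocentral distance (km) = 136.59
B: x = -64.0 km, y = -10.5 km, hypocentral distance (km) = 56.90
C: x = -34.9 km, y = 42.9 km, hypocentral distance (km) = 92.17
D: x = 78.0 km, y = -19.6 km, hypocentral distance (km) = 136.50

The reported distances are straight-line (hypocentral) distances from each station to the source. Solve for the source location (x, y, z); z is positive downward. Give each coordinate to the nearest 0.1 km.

Each station gives a sphere (x−x_i)² + (y−y_i)² + z² = d_i² (stations at z=0).
Subtracting the A sphere from B and C: z² cancels, leaving linear equations in x and y:
-223.8 x − 120.2 y = 14870.90
-165.6 x − 13.4 y = 8465.37
Solving: x ≈ -48.400, y ≈ -33.601 km (keep extra digits for the depth step; rounded: -48.4, -33.6).
Then from the A sphere: z² = 136.59² − (x − 47.9)² − (y − 49.6)² with x = -48.400, y = -33.601, so z ≈ 49.606 ≈ 49.6 km.

(-48.4, -33.6, 49.6)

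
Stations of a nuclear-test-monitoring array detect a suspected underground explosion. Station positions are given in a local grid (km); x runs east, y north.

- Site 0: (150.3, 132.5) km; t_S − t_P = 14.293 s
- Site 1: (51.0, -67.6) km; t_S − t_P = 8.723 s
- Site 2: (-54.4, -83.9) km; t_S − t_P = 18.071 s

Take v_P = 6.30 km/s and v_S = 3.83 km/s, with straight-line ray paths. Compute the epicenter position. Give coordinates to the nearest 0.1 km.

Distance from S−P lag: d = Δt · v_P v_S / (v_P − v_S) = Δt · (6.30·3.83)/(6.30−3.83) ≈ 9.7688·Δt.
So d_Site 0 = 139.63, d_Site 1 = 85.21, d_Site 2 = 176.53 km.
Circle about each station: (x − 150.3)² + (y − 132.5)² = 139.63²; (x − 51.0)² + (y + 67.6)² = 85.21²; (x + 54.4)² + (y + 83.9)² = 176.53².
Subtracting pairs of circle equations eliminates x²+y² and gives linear equations (the radical axes):
-198.6 x − 400.2 y = -20739.79
-409.4 x − 432.8 y = -41814.07
Solving the 2×2 system: x ≈ 99.6, y ≈ 2.4 km.

99.6 km east, 2.4 km north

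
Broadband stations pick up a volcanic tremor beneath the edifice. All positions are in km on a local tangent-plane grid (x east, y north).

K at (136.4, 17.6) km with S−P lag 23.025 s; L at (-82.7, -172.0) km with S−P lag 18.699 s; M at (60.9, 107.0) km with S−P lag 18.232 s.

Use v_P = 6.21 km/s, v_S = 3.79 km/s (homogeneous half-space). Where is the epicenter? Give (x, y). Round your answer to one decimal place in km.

Distance from S−P lag: d = Δt · v_P v_S / (v_P − v_S) = Δt · (6.21·3.79)/(6.21−3.79) ≈ 9.7256·Δt.
So d_K = 223.93, d_L = 181.86, d_M = 177.32 km.
Circle about each station: (x − 136.4)² + (y − 17.6)² = 223.93²; (x + 82.7)² + (y + 172.0)² = 181.86²; (x − 60.9)² + (y − 107.0)² = 177.32².
Subtracting the K equation from the L and M equations removes the quadratic terms:
-438.2 x − 379.2 y = 34580.16
-151.0 x + 178.8 y = 14945.35
Solving the 2×2 system: x ≈ -87.4, y ≈ 9.8 km.
Check against K (with the unrounded x, y): √((x − 136.4)²+(y − 17.6)²) = 223.92 ≈ 223.93 km. ✓

x ≈ -87.4 km, y ≈ 9.8 km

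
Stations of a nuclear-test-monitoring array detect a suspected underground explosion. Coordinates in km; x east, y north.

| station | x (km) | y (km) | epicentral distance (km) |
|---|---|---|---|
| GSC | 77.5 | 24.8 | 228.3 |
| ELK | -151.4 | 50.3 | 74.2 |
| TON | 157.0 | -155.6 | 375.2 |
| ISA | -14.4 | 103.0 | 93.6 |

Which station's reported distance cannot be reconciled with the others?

Solve using three stations at a time. Using ELK, TON, ISA (subtract circle equations pairwise → linear system) gives (x, y) ≈ (-107.7, 110.3).
Distances from that point to each station vs reported:
  GSC: calculated 204.0 vs reported 228.3 → residual 24.3 km
  ELK: calculated 74.2 vs reported 74.2 → residual 0.0 km
  TON: calculated 375.2 vs reported 375.2 → residual 0.0 km
  ISA: calculated 93.6 vs reported 93.6 → residual 0.0 km
ELK, TON, ISA are mutually consistent (residuals ≈ 0); GSC is off by 24.3 km.

GSC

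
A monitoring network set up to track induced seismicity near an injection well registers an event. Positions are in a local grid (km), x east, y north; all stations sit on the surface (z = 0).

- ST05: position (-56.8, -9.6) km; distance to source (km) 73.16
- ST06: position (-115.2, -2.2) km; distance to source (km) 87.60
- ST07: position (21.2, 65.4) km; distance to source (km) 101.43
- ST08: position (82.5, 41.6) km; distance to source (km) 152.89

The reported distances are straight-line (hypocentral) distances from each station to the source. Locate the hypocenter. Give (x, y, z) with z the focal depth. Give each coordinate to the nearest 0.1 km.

(-60.4, 39.3, 54.3)

Each station gives a sphere (x−x_i)² + (y−y_i)² + z² = d_i² (stations at z=0).
Subtracting the ST05 sphere from ST06 and ST07: z² cancels, leaving linear equations in x and y:
-116.8 x + 14.8 y = 7636.11
156.0 x + 150.0 y = -3527.46
Solving: x ≈ -60.398, y ≈ 39.298 km (keep extra digits for the depth step; rounded: -60.4, 39.3).
Then from the ST05 sphere: z² = 73.16² − (x + 56.8)² − (y + 9.6)² with x = -60.398, y = 39.298, so z ≈ 54.299 ≈ 54.3 km.
Check against ST08 (with the unrounded solution): distance 152.88 ≈ 152.89 km. ✓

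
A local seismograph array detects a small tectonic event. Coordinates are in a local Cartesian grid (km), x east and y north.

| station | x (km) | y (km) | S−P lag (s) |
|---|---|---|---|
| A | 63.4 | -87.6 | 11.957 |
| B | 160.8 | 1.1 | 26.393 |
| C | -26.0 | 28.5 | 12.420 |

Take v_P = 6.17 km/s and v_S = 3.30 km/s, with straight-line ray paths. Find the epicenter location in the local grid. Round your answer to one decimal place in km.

-16.5 km east, -59.1 km north

Distance from S−P lag: d = Δt · v_P v_S / (v_P − v_S) = Δt · (6.17·3.30)/(6.17−3.30) ≈ 7.0944·Δt.
So d_A = 84.83, d_B = 187.24, d_C = 88.11 km.
Circle about each station: (x − 63.4)² + (y + 87.6)² = 84.83²; (x − 160.8)² + (y − 1.1)² = 187.24²; (x + 26.0)² + (y − 28.5)² = 88.11².
Subtracting pairs of circle equations eliminates x²+y² and gives linear equations (the radical axes):
194.8 x + 177.4 y = -13698.16
-178.8 x + 232.2 y = -10772.31
Solving the 2×2 system: x ≈ -16.5, y ≈ -59.1 km.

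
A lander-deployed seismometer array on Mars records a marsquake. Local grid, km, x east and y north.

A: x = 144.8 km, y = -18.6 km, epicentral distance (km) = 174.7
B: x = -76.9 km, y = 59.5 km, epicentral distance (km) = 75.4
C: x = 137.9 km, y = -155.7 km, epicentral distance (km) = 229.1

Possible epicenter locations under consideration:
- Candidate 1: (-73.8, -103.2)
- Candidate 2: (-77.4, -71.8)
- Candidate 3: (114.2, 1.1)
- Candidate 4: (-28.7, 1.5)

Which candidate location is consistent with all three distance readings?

Candidate 4

For each candidate, compare |candidate − station| to the reported distance:
Candidate 1: residuals A 59.7, B 87.3, C 11.0 → max 87.3 km
Candidate 2: residuals A 53.8, B 55.9, C 2.0 → max 55.9 km
Candidate 3: residuals A 138.3, B 124.4, C 70.5 → max 138.3 km
Candidate 4: residuals A 0.0, B 0.0, C 0.0 → max 0.0 km
Only Candidate 4 has all residuals ≈ 0.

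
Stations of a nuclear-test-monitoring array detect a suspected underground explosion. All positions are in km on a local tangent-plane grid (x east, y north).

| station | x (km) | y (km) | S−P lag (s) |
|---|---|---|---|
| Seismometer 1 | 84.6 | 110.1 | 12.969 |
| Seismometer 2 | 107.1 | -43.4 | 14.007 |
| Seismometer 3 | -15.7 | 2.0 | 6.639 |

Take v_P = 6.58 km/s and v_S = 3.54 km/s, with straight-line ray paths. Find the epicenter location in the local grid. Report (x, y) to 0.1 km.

x ≈ 27.6 km, y ≈ 28.7 km

Distance from S−P lag: d = Δt · v_P v_S / (v_P − v_S) = Δt · (6.58·3.54)/(6.58−3.54) ≈ 7.6622·Δt.
So d_Seismometer 1 = 99.37, d_Seismometer 2 = 107.32, d_Seismometer 3 = 50.87 km.
Circle about each station: (x − 84.6)² + (y − 110.1)² = 99.37²; (x − 107.1)² + (y + 43.4)² = 107.32²; (x + 15.7)² + (y − 2.0)² = 50.87².
Subtracting the Seismometer 1 equation from the Seismometer 2 and Seismometer 3 equations removes the quadratic terms:
45.0 x − 307.0 y = -7568.39
-200.6 x − 216.2 y = -11742.04
Solving the 2×2 system: x ≈ 27.6, y ≈ 28.7 km.
Check against Seismometer 1 (with the unrounded x, y): √((x − 84.6)²+(y − 110.1)²) = 99.37 ≈ 99.37 km. ✓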